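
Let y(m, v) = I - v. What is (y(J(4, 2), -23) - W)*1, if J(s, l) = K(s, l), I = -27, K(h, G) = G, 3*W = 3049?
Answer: -3061/3 ≈ -1020.3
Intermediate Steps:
W = 3049/3 (W = (⅓)*3049 = 3049/3 ≈ 1016.3)
J(s, l) = l
y(m, v) = -27 - v
(y(J(4, 2), -23) - W)*1 = ((-27 - 1*(-23)) - 1*3049/3)*1 = ((-27 + 23) - 3049/3)*1 = (-4 - 3049/3)*1 = -3061/3*1 = -3061/3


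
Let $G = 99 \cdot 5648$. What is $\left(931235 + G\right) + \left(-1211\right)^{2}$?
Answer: $2956908$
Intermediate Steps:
$G = 559152$
$\left(931235 + G\right) + \left(-1211\right)^{2} = \left(931235 + 559152\right) + \left(-1211\right)^{2} = 1490387 + 1466521 = 2956908$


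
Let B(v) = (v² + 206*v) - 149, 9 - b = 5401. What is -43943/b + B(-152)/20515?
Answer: 856429701/110616880 ≈ 7.7423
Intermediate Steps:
b = -5392 (b = 9 - 1*5401 = 9 - 5401 = -5392)
B(v) = -149 + v² + 206*v
-43943/b + B(-152)/20515 = -43943/(-5392) + (-149 + (-152)² + 206*(-152))/20515 = -43943*(-1/5392) + (-149 + 23104 - 31312)*(1/20515) = 43943/5392 - 8357*1/20515 = 43943/5392 - 8357/20515 = 856429701/110616880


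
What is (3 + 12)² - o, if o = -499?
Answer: 724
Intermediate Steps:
(3 + 12)² - o = (3 + 12)² - 1*(-499) = 15² + 499 = 225 + 499 = 724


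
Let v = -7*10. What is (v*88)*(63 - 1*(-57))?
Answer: -739200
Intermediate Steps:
v = -70
(v*88)*(63 - 1*(-57)) = (-70*88)*(63 - 1*(-57)) = -6160*(63 + 57) = -6160*120 = -739200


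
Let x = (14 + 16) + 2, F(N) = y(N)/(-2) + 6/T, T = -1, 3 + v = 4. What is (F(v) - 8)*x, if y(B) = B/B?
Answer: -464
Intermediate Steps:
v = 1 (v = -3 + 4 = 1)
y(B) = 1
F(N) = -13/2 (F(N) = 1/(-2) + 6/(-1) = 1*(-½) + 6*(-1) = -½ - 6 = -13/2)
x = 32 (x = 30 + 2 = 32)
(F(v) - 8)*x = (-13/2 - 8)*32 = -29/2*32 = -464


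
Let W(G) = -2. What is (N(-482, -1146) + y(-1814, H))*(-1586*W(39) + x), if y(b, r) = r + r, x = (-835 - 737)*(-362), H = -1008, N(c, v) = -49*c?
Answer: 12361442072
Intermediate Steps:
x = 569064 (x = -1572*(-362) = 569064)
y(b, r) = 2*r
(N(-482, -1146) + y(-1814, H))*(-1586*W(39) + x) = (-49*(-482) + 2*(-1008))*(-1586*(-2) + 569064) = (23618 - 2016)*(3172 + 569064) = 21602*572236 = 12361442072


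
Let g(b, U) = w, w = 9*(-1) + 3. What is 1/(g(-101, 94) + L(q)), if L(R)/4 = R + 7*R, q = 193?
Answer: 1/6170 ≈ 0.00016207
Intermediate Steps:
w = -6 (w = -9 + 3 = -6)
g(b, U) = -6
L(R) = 32*R (L(R) = 4*(R + 7*R) = 4*(8*R) = 32*R)
1/(g(-101, 94) + L(q)) = 1/(-6 + 32*193) = 1/(-6 + 6176) = 1/6170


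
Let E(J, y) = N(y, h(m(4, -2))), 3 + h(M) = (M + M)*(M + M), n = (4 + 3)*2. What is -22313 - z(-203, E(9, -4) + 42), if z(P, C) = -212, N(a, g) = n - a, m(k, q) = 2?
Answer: -22101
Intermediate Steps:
n = 14 (n = 7*2 = 14)
h(M) = -3 + 4*M**2 (h(M) = -3 + (M + M)*(M + M) = -3 + (2*M)*(2*M) = -3 + 4*M**2)
N(a, g) = 14 - a
E(J, y) = 14 - y
-22313 - z(-203, E(9, -4) + 42) = -22313 - 1*(-212) = -22313 + 212 = -22101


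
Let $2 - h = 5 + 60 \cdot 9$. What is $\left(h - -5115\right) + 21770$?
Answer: $26342$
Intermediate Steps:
$h = -543$ ($h = 2 - \left(5 + 60 \cdot 9\right) = 2 - \left(5 + 540\right) = 2 - 545 = -543$)
$\left(h - -5115\right) + 21770 = \left(-543 - -5115\right) + 21770 = \left(-543 + 5115\right) + 21770 = 4572 + 21770 = 26342$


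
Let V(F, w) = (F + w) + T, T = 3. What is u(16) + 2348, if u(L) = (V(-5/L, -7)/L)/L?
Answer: 9617339/4096 ≈ 2348.0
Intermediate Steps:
V(F, w) = 3 + F + w (V(F, w) = (F + w) + 3 = 3 + F + w)
u(L) = (-4 - 5/L)/L² (u(L) = ((3 - 5/L - 7)/L)/L = ((-4 - 5/L)/L)/L = (-4 - 5/L)/L²)
u(16) + 2348 = (-5 - 4*16)/16³ + 2348 = (-5 - 64)/4096 + 2348 = (1/4096)*(-69) + 2348 = -69/4096 + 2348 = 9617339/4096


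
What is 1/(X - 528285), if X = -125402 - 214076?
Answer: -1/867763 ≈ -1.1524e-6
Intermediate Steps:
X = -339478
1/(X - 528285) = 1/(-339478 - 528285) = 1/(-867763) = -1/867763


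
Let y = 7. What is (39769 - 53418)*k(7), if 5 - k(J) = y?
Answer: 27298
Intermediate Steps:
k(J) = -2 (k(J) = 5 - 1*7 = 5 - 7 = -2)
(39769 - 53418)*k(7) = (39769 - 53418)*(-2) = -13649*(-2) = 27298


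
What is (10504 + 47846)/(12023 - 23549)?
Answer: -9725/1921 ≈ -5.0625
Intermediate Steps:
(10504 + 47846)/(12023 - 23549) = 58350/(-11526) = 58350*(-1/11526) = -9725/1921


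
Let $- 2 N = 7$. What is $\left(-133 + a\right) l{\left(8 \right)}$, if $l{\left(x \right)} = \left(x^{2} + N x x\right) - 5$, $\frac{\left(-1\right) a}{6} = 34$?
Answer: $55605$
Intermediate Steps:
$N = - \frac{7}{2}$ ($N = \left(- \frac{1}{2}\right) 7 = - \frac{7}{2} \approx -3.5$)
$a = -204$ ($a = \left(-6\right) 34 = -204$)
$l{\left(x \right)} = -5 - \frac{5 x^{2}}{2}$ ($l{\left(x \right)} = \left(x^{2} + - \frac{7 x}{2} x\right) - 5 = \left(x^{2} - \frac{7 x^{2}}{2}\right) - 5 = - \frac{5 x^{2}}{2} - 5 = -5 - \frac{5 x^{2}}{2}$)
$\left(-133 + a\right) l{\left(8 \right)} = \left(-133 - 204\right) \left(-5 - \frac{5 \cdot 8^{2}}{2}\right) = - 337 \left(-5 - 160\right) = \left(-337\right) \left(-165\right) = 55605$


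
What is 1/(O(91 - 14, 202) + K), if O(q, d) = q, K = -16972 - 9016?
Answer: -1/25911 ≈ -3.8594e-5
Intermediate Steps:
K = -25988
1/(O(91 - 14, 202) + K) = 1/((91 - 14) - 25988) = 1/(77 - 25988) = 1/(-25911) = -1/25911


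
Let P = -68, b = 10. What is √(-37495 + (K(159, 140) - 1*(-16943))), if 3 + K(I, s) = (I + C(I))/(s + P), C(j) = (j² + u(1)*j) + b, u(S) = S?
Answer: I*√2908702/12 ≈ 142.12*I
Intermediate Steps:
C(j) = 10 + j + j² (C(j) = (j² + 1*j) + 10 = (j² + j) + 10 = (j + j²) + 10 = 10 + j + j²)
K(I, s) = -3 + (10 + I² + 2*I)/(-68 + s) (K(I, s) = -3 + (I + (10 + I + I²))/(s - 68) = -3 + (10 + I² + 2*I)/(-68 + s))
√(-37495 + (K(159, 140) - 1*(-16943))) = √(-37495 + ((214 + 159² - 3*140 + 2*159)/(-68 + 140) - 1*(-16943))) = √(-37495 + ((214 + 25281 - 420 + 318)/72 + 16943)) = √(-37495 + ((1/72)*25393 + 16943)) = √(-37495 + (25393/72 + 16943)) = √(-37495 + 1245289/72) = √(-1454351/72) = I*√2908702/12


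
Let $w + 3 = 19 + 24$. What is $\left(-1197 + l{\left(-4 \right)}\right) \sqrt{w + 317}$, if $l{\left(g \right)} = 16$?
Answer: $- 1181 \sqrt{357} \approx -22314.0$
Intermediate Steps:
$w = 40$ ($w = -3 + \left(19 + 24\right) = -3 + 43 = 40$)
$\left(-1197 + l{\left(-4 \right)}\right) \sqrt{w + 317} = \left(-1197 + 16\right) \sqrt{40 + 317} = - 1181 \sqrt{357}$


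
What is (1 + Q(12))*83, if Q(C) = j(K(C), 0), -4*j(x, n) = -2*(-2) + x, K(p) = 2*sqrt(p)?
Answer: -83*sqrt(3) ≈ -143.76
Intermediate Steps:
j(x, n) = -1 - x/4 (j(x, n) = -(-2*(-2) + x)/4 = -(4 + x)/4 = -1 - x/4)
Q(C) = -1 - sqrt(C)/2
(1 + Q(12))*83 = (1 + (-1 - sqrt(3)))*83 = -sqrt(3)*83 = -83*sqrt(3)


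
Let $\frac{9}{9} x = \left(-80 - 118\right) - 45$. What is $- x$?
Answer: $243$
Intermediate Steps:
$x = -243$ ($x = \left(-80 - 118\right) - 45 = -198 - 45 = -243$)
$- x = \left(-1\right) \left(-243\right) = 243$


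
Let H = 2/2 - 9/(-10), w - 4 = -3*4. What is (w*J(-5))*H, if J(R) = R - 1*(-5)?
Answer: 0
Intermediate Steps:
J(R) = 5 + R (J(R) = R + 5 = 5 + R)
w = -8 (w = 4 - 3*4 = 4 - 12 = -8)
H = 19/10 (H = 2*(1/2) - 9*(-1/10) = 1 + 9/10 = 19/10 ≈ 1.9000)
(w*J(-5))*H = -8*(5 - 5)*(19/10) = -8*0*(19/10) = 0*(19/10) = 0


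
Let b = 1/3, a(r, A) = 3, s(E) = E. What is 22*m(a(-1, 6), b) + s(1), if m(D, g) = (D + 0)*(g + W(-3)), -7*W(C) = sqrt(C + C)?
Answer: 23 - 66*I*sqrt(6)/7 ≈ 23.0 - 23.095*I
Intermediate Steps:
W(C) = -sqrt(2)*sqrt(C)/7 (W(C) = -sqrt(C + C)/7 = -sqrt(2)*sqrt(C)/7)
b = 1/3 ≈ 0.33333
m(D, g) = D*(g - I*sqrt(6)/7) (m(D, g) = (D + 0)*(g - sqrt(2)*sqrt(-3)/7) = D*(g - sqrt(2)*I*sqrt(3)/7) = D*(g - I*sqrt(6)/7))
22*m(a(-1, 6), b) + s(1) = 22*((1/7)*3*(7*(1/3) - I*sqrt(6))) + 1 = 22*((1/7)*3*(7/3 - I*sqrt(6))) + 1 = 22*(1 - 3*I*sqrt(6)/7) + 1 = (22 - 66*I*sqrt(6)/7) + 1 = 23 - 66*I*sqrt(6)/7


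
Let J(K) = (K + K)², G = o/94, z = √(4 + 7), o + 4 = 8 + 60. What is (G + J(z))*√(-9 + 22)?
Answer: 2100*√13/47 ≈ 161.10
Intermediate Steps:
o = 64 (o = -4 + (8 + 60) = -4 + 68 = 64)
z = √11 ≈ 3.3166
G = 32/47 (G = 64/94 = 64*(1/94) = 32/47 ≈ 0.68085)
J(K) = 4*K² (J(K) = (2*K)² = 4*K²)
(G + J(z))*√(-9 + 22) = (32/47 + 4*(√11)²)*√(-9 + 22) = (32/47 + 4*11)*√13 = (32/47 + 44)*√13 = 2100*√13/47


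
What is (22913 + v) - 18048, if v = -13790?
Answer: -8925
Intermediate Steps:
(22913 + v) - 18048 = (22913 - 13790) - 18048 = 9123 - 18048 = -8925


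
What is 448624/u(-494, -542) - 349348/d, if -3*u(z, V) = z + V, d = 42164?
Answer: 3524088905/2730119 ≈ 1290.8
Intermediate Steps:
u(z, V) = -V/3 - z/3 (u(z, V) = -(z + V)/3 = -(V + z)/3 = -V/3 - z/3)
448624/u(-494, -542) - 349348/d = 448624/(-1/3*(-542) - 1/3*(-494)) - 349348/42164 = 448624/(542/3 + 494/3) - 349348*1/42164 = 448624/(1036/3) - 87337/10541 = 448624*(3/1036) - 87337/10541 = 336468/259 - 87337/10541 = 3524088905/2730119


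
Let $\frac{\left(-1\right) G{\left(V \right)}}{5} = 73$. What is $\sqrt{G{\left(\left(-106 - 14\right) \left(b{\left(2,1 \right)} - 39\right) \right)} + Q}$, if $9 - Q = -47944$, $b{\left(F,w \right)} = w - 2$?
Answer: $2 \sqrt{11897} \approx 218.15$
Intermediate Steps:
$b{\left(F,w \right)} = -2 + w$
$Q = 47953$ ($Q = 9 - -47944 = 9 + 47944 = 47953$)
$G{\left(V \right)} = -365$ ($G{\left(V \right)} = \left(-5\right) 73 = -365$)
$\sqrt{G{\left(\left(-106 - 14\right) \left(b{\left(2,1 \right)} - 39\right) \right)} + Q} = \sqrt{-365 + 47953} = \sqrt{47588} = 2 \sqrt{11897}$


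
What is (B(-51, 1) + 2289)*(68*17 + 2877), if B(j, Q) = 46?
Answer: 9417055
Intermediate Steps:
(B(-51, 1) + 2289)*(68*17 + 2877) = (46 + 2289)*(68*17 + 2877) = 2335*(1156 + 2877) = 2335*4033 = 9417055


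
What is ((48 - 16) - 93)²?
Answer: 3721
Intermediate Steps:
((48 - 16) - 93)² = (32 - 93)² = (-61)² = 3721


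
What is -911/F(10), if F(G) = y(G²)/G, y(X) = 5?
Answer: -1822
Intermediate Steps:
F(G) = 5/G
-911/F(10) = -911/(5/10) = -911/(5*(⅒)) = -911/½ = -911*2 = -1822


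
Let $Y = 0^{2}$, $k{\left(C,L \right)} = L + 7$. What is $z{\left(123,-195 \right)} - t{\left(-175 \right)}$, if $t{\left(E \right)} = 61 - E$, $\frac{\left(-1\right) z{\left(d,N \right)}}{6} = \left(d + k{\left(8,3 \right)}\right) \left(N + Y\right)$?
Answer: $155374$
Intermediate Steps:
$k{\left(C,L \right)} = 7 + L$
$Y = 0$
$z{\left(d,N \right)} = - 6 N \left(10 + d\right)$ ($z{\left(d,N \right)} = - 6 \left(d + \left(7 + 3\right)\right) \left(N + 0\right) = - 6 \left(d + 10\right) N = - 6 \left(10 + d\right) N = - 6 N \left(10 + d\right)$)
$z{\left(123,-195 \right)} - t{\left(-175 \right)} = 6 \left(-195\right) \left(-10 - 123\right) - \left(61 - -175\right) = 6 \left(-195\right) \left(-10 - 123\right) - \left(61 + 175\right) = 6 \left(-195\right) \left(-133\right) - 236 = 155610 - 236 = 155374$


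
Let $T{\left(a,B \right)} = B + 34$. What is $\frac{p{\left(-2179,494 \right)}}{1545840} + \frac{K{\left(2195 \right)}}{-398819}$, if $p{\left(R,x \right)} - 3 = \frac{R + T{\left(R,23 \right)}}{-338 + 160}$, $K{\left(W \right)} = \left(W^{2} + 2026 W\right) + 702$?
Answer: $- \frac{79674099864818}{3429338893965} \approx -23.233$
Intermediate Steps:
$T{\left(a,B \right)} = 34 + B$
$K{\left(W \right)} = 702 + W^{2} + 2026 W$
$p{\left(R,x \right)} = \frac{477}{178} - \frac{R}{178}$ ($p{\left(R,x \right)} = 3 + \frac{R + \left(34 + 23\right)}{-338 + 160} = 3 + \frac{R + 57}{-178} = 3 + \left(57 + R\right) \left(- \frac{1}{178}\right) = 3 - \left(\frac{57}{178} + \frac{R}{178}\right) = \frac{477}{178} - \frac{R}{178}$)
$\frac{p{\left(-2179,494 \right)}}{1545840} + \frac{K{\left(2195 \right)}}{-398819} = \frac{\frac{477}{178} - - \frac{2179}{178}}{1545840} + \frac{702 + 2195^{2} + 2026 \cdot 2195}{-398819} = \left(\frac{477}{178} + \frac{2179}{178}\right) \frac{1}{1545840} + \left(702 + 4818025 + 4447070\right) \left(- \frac{1}{398819}\right) = \frac{1328}{89} \cdot \frac{1}{1545840} + 9265797 \left(- \frac{1}{398819}\right) = \frac{83}{8598735} - \frac{9265797}{398819} = - \frac{79674099864818}{3429338893965}$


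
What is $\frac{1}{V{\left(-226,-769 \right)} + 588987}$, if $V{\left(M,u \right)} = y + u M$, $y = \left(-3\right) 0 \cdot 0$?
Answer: $\frac{1}{762781} \approx 1.311 \cdot 10^{-6}$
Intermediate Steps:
$y = 0$ ($y = 0 \cdot 0 = 0$)
$V{\left(M,u \right)} = M u$ ($V{\left(M,u \right)} = 0 + u M = 0 + M u = M u$)
$\frac{1}{V{\left(-226,-769 \right)} + 588987} = \frac{1}{\left(-226\right) \left(-769\right) + 588987} = \frac{1}{173794 + 588987} = \frac{1}{762781}$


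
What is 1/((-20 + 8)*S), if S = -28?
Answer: 1/336 ≈ 0.0029762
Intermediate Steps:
1/((-20 + 8)*S) = 1/((-20 + 8)*(-28)) = 1/(-12*(-28)) = 1/336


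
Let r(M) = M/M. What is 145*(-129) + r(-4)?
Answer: -18704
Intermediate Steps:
r(M) = 1
145*(-129) + r(-4) = 145*(-129) + 1 = -18705 + 1 = -18704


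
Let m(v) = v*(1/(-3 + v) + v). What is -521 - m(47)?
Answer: -120167/44 ≈ -2731.1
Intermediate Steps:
m(v) = v*(v + 1/(-3 + v))
-521 - m(47) = -521 - 47*(1 + 47² - 3*47)/(-3 + 47) = -521 - 47*(1 + 2209 - 141)/44 = -521 - 47*2069/44 = -521 - 1*97243/44 = -521 - 97243/44 = -120167/44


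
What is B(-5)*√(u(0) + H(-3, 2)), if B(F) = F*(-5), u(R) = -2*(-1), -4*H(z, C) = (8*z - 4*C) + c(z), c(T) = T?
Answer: 25*√43/2 ≈ 81.968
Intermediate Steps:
H(z, C) = C - 9*z/4 (H(z, C) = -((8*z - 4*C) + z)/4 = -((-4*C + 8*z) + z)/4 = -(-4*C + 9*z)/4 = C - 9*z/4)
u(R) = 2
B(F) = -5*F
B(-5)*√(u(0) + H(-3, 2)) = (-5*(-5))*√(2 + (2 - 9/4*(-3))) = 25*√(2 + (2 + 27/4)) = 25*√(2 + 35/4) = 25*√(43/4) = 25*(√43/2) = 25*√43/2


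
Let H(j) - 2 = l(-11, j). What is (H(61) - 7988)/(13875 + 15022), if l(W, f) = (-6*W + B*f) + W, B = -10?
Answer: -8541/28897 ≈ -0.29557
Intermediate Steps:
l(W, f) = -10*f - 5*W (l(W, f) = (-6*W - 10*f) + W = (-10*f - 6*W) + W = -10*f - 5*W)
H(j) = 57 - 10*j (H(j) = 2 + (-10*j - 5*(-11)) = 2 + (-10*j + 55) = 2 + (55 - 10*j) = 57 - 10*j)
(H(61) - 7988)/(13875 + 15022) = ((57 - 10*61) - 7988)/(13875 + 15022) = ((57 - 610) - 7988)/28897 = (-553 - 7988)*(1/28897) = -8541*1/28897 = -8541/28897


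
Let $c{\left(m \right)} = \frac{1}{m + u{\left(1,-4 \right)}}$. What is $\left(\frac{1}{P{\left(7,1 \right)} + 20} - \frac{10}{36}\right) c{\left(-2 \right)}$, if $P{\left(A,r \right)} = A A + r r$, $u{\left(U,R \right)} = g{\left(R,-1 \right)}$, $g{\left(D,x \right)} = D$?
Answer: $\frac{83}{1890} \approx 0.043915$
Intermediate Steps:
$u{\left(U,R \right)} = R$
$P{\left(A,r \right)} = A^{2} + r^{2}$
$c{\left(m \right)} = \frac{1}{-4 + m}$ ($c{\left(m \right)} = \frac{1}{m - 4} = \frac{1}{-4 + m}$)
$\left(\frac{1}{P{\left(7,1 \right)} + 20} - \frac{10}{36}\right) c{\left(-2 \right)} = \frac{\frac{1}{\left(7^{2} + 1^{2}\right) + 20} - \frac{10}{36}}{-4 - 2} = \frac{\frac{1}{\left(49 + 1\right) + 20} - \frac{5}{18}}{-6} = \left(\frac{1}{50 + 20} - \frac{5}{18}\right) \left(- \frac{1}{6}\right) = \left(\frac{1}{70} - \frac{5}{18}\right) \left(- \frac{1}{6}\right) = \left(- \frac{83}{315}\right) \left(- \frac{1}{6}\right) = \frac{83}{1890}$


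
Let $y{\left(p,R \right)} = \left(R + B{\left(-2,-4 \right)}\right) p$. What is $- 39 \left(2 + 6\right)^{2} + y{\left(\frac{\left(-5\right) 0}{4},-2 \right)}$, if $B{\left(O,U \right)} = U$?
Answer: $-2496$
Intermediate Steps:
$y{\left(p,R \right)} = p \left(-4 + R\right)$ ($y{\left(p,R \right)} = \left(R - 4\right) p = \left(-4 + R\right) p = p \left(-4 + R\right)$)
$- 39 \left(2 + 6\right)^{2} + y{\left(\frac{\left(-5\right) 0}{4},-2 \right)} = - 39 \left(2 + 6\right)^{2} + \frac{\left(-5\right) 0}{4} \left(-4 - 2\right) = - 39 \cdot 8^{2} + 0 \cdot \frac{1}{4} \left(-6\right) = \left(-39\right) 64 + 0 \left(-6\right) = -2496 + 0 = -2496$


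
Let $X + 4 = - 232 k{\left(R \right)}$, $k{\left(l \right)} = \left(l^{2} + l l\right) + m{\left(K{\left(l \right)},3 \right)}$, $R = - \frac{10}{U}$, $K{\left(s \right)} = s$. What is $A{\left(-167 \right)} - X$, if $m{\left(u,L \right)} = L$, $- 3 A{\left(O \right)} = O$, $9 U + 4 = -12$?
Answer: $\frac{185243}{12} \approx 15437.0$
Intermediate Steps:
$U = - \frac{16}{9}$ ($U = - \frac{4}{9} + \frac{1}{9} \left(-12\right) = - \frac{4}{9} - \frac{4}{3} = - \frac{16}{9} \approx -1.7778$)
$A{\left(O \right)} = - \frac{O}{3}$
$R = \frac{45}{8}$ ($R = - \frac{10}{- \frac{16}{9}} = \left(-10\right) \left(- \frac{9}{16}\right) = \frac{45}{8} \approx 5.625$)
$k{\left(l \right)} = 3 + 2 l^{2}$ ($k{\left(l \right)} = \left(l^{2} + l l\right) + 3 = \left(l^{2} + l^{2}\right) + 3 = 2 l^{2} + 3 = 3 + 2 l^{2}$)
$X = - \frac{61525}{4}$ ($X = -4 - 232 \left(3 + 2 \left(\frac{45}{8}\right)^{2}\right) = -4 - 232 \left(3 + 2 \cdot \frac{2025}{64}\right) = -4 - 232 \left(3 + \frac{2025}{32}\right) = -4 - \frac{61509}{4} = - \frac{61525}{4} \approx -15381.0$)
$A{\left(-167 \right)} - X = \left(- \frac{1}{3}\right) \left(-167\right) - - \frac{61525}{4} = \frac{167}{3} + \frac{61525}{4} = \frac{185243}{12}$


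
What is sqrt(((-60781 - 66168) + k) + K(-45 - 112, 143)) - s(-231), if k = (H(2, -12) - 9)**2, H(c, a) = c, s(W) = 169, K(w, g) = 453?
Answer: -169 + I*sqrt(126447) ≈ -169.0 + 355.59*I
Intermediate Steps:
k = 49 (k = (2 - 9)**2 = (-7)**2 = 49)
sqrt(((-60781 - 66168) + k) + K(-45 - 112, 143)) - s(-231) = sqrt(((-60781 - 66168) + 49) + 453) - 1*169 = sqrt((-126949 + 49) + 453) - 169 = sqrt(-126900 + 453) - 169 = sqrt(-126447) - 169 = I*sqrt(126447) - 169 = -169 + I*sqrt(126447)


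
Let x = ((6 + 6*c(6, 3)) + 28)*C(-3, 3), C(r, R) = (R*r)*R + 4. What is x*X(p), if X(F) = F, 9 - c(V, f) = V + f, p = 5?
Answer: -3910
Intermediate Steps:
c(V, f) = 9 - V - f (c(V, f) = 9 - (V + f) = 9 + (-V - f) = 9 - V - f)
C(r, R) = 4 + r*R² (C(r, R) = r*R² + 4 = 4 + r*R²)
x = -782 (x = ((6 + 6*(9 - 1*6 - 1*3)) + 28)*(4 - 3*3²) = ((6 + 6*(9 - 6 - 3)) + 28)*(4 - 3*9) = ((6 + 6*0) + 28)*(4 - 27) = ((6 + 0) + 28)*(-23) = (6 + 28)*(-23) = 34*(-23) = -782)
x*X(p) = -782*5 = -3910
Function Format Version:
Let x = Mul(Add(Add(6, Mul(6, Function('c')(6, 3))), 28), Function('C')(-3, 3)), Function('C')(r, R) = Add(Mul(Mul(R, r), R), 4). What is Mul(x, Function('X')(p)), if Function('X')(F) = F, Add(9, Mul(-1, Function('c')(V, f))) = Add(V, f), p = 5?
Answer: -3910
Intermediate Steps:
Function('c')(V, f) = Add(9, Mul(-1, V), Mul(-1, f)) (Function('c')(V, f) = Add(9, Mul(-1, Add(V, f))) = Add(9, Add(Mul(-1, V), Mul(-1, f))) = Add(9, Mul(-1, V), Mul(-1, f)))
Function('C')(r, R) = Add(4, Mul(r, Pow(R, 2))) (Function('C')(r, R) = Add(Mul(r, Pow(R, 2)), 4) = Add(4, Mul(r, Pow(R, 2))))
x = -782 (x = Mul(Add(Add(6, Mul(6, Add(9, Mul(-1, 6), Mul(-1, 3)))), 28), Add(4, Mul(-3, Pow(3, 2)))) = Mul(Add(Add(6, Mul(6, Add(9, -6, -3))), 28), Add(4, Mul(-3, 9))) = Mul(Add(Add(6, Mul(6, 0)), 28), Add(4, -27)) = Mul(Add(Add(6, 0), 28), -23) = Mul(Add(6, 28), -23) = Mul(34, -23) = -782)
Mul(x, Function('X')(p)) = Mul(-782, 5) = -3910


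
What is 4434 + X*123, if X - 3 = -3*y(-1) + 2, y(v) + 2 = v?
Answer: 6156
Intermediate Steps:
y(v) = -2 + v
X = 14 (X = 3 + (-3*(-2 - 1) + 2) = 3 + (-3*(-3) + 2) = 3 + (9 + 2) = 3 + 11 = 14)
4434 + X*123 = 4434 + 14*123 = 4434 + 1722 = 6156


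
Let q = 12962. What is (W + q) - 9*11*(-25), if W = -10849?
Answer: 4588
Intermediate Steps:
(W + q) - 9*11*(-25) = (-10849 + 12962) - 9*11*(-25) = 2113 - 99*(-25) = 2113 + 2475 = 4588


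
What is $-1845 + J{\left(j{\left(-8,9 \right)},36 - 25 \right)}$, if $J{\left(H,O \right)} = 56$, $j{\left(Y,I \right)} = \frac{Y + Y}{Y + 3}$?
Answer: $-1789$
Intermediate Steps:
$j{\left(Y,I \right)} = \frac{2 Y}{3 + Y}$
$-1845 + J{\left(j{\left(-8,9 \right)},36 - 25 \right)} = -1845 + 56 = -1789$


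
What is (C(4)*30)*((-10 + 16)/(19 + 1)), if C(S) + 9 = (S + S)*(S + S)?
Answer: 495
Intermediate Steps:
C(S) = -9 + 4*S**2 (C(S) = -9 + (S + S)*(S + S) = -9 + (2*S)*(2*S) = -9 + 4*S**2)
(C(4)*30)*((-10 + 16)/(19 + 1)) = ((-9 + 4*4**2)*30)*((-10 + 16)/(19 + 1)) = ((-9 + 4*16)*30)*(6/20) = ((-9 + 64)*30)*(6*(1/20)) = (55*30)*(3/10) = 1650*(3/10) = 495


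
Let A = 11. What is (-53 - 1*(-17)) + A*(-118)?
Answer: -1334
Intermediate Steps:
(-53 - 1*(-17)) + A*(-118) = (-53 - 1*(-17)) + 11*(-118) = (-53 + 17) - 1298 = -36 - 1298 = -1334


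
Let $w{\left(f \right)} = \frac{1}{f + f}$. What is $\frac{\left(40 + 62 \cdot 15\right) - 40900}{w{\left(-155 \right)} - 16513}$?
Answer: $\frac{12378300}{5119031} \approx 2.4181$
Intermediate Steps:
$w{\left(f \right)} = \frac{1}{2 f}$
$\frac{\left(40 + 62 \cdot 15\right) - 40900}{w{\left(-155 \right)} - 16513} = \frac{\left(40 + 62 \cdot 15\right) - 40900}{\frac{1}{2 \left(-155\right)} - 16513} = \frac{\left(40 + 930\right) - 40900}{\frac{1}{2} \left(- \frac{1}{155}\right) - 16513} = \frac{970 - 40900}{- \frac{1}{310} - 16513} = - \frac{39930}{- \frac{5119031}{310}} = \left(-39930\right) \left(- \frac{310}{5119031}\right) = \frac{12378300}{5119031}$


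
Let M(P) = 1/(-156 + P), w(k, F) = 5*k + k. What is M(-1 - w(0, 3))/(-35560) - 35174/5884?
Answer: -49093405549/8212475320 ≈ -5.9779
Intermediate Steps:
w(k, F) = 6*k
M(-1 - w(0, 3))/(-35560) - 35174/5884 = 1/(-156 + (-1 - 6*0)*(-35560)) - 35174/5884 = -1/35560/(-156 + (-1 - 1*0)) - 35174*1/5884 = -1/35560/(-156 + (-1 + 0)) - 17587/2942 = -1/35560/(-156 - 1) - 17587/2942 = -1/35560/(-157) - 17587/2942 = -1/157*(-1/35560) - 17587/2942 = 1/5582920 - 17587/2942 = -49093405549/8212475320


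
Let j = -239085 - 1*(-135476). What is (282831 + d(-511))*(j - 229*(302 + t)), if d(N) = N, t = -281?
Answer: -30608569760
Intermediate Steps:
j = -103609 (j = -239085 + 135476 = -103609)
(282831 + d(-511))*(j - 229*(302 + t)) = (282831 - 511)*(-103609 - 229*(302 - 281)) = 282320*(-103609 - 229*21) = 282320*(-103609 - 4809) = 282320*(-108418) = -30608569760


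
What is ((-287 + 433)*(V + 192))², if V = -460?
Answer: 1531000384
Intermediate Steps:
((-287 + 433)*(V + 192))² = ((-287 + 433)*(-460 + 192))² = (146*(-268))² = (-39128)² = 1531000384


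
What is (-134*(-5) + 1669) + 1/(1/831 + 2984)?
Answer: 5800030826/2479705 ≈ 2339.0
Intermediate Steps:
(-134*(-5) + 1669) + 1/(1/831 + 2984) = (670 + 1669) + 1/(1/831 + 2984) = 2339 + 1/(2479705/831) = 2339 + 831/2479705 = 5800030826/2479705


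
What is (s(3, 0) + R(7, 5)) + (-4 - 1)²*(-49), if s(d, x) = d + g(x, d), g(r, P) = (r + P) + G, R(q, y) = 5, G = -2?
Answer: -1216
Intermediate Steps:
g(r, P) = -2 + P + r (g(r, P) = (r + P) - 2 = (P + r) - 2 = -2 + P + r)
s(d, x) = -2 + x + 2*d (s(d, x) = d + (-2 + d + x) = -2 + x + 2*d)
(s(3, 0) + R(7, 5)) + (-4 - 1)²*(-49) = ((-2 + 0 + 2*3) + 5) + (-4 - 1)²*(-49) = ((-2 + 0 + 6) + 5) + (-5)²*(-49) = (4 + 5) + 25*(-49) = 9 - 1225 = -1216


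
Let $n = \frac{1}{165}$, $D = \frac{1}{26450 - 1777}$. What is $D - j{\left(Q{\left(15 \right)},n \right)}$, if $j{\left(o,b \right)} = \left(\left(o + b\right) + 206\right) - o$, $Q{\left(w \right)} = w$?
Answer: $- \frac{76241798}{370095} \approx -206.01$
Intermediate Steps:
$D = \frac{1}{24673} \approx 4.053 \cdot 10^{-5}$
$n = \frac{1}{165} \approx 0.0060606$
$j{\left(o,b \right)} = 206 + b$ ($j{\left(o,b \right)} = \left(\left(b + o\right) + 206\right) - o = \left(206 + b + o\right) - o = 206 + b$)
$D - j{\left(Q{\left(15 \right)},n \right)} = \frac{1}{24673} - \left(206 + \frac{1}{165}\right) = \frac{1}{24673} - \frac{33991}{165} = - \frac{76241798}{370095}$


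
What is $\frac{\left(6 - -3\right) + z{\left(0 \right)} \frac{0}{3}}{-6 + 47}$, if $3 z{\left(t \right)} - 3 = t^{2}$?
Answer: $\frac{9}{41} \approx 0.21951$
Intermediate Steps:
$z{\left(t \right)} = 1 + \frac{t^{2}}{3}$
$\frac{\left(6 - -3\right) + z{\left(0 \right)} \frac{0}{3}}{-6 + 47} = \frac{\left(6 - -3\right) + \left(1 + \frac{0^{2}}{3}\right) \frac{0}{3}}{-6 + 47} = \frac{\left(6 + 3\right) + \left(1 + \frac{1}{3} \cdot 0\right) 0 \cdot \frac{1}{3}}{41} = \frac{9 + \left(1 + 0\right) 0}{41} = \frac{9 + 1 \cdot 0}{41} = \frac{9 + 0}{41} = \frac{1}{41} \cdot 9 = \frac{9}{41}$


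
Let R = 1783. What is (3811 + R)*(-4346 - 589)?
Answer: -27606390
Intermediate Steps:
(3811 + R)*(-4346 - 589) = (3811 + 1783)*(-4346 - 589) = 5594*(-4935) = -27606390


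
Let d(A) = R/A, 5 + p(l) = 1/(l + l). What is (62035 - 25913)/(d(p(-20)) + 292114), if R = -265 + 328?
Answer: 1210087/9785399 ≈ 0.12366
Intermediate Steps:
p(l) = -5 + 1/(2*l) (p(l) = -5 + 1/(l + l) = -5 + 1/(2*l))
R = 63
d(A) = 63/A
(62035 - 25913)/(d(p(-20)) + 292114) = (62035 - 25913)/(63/(-5 + (1/2)/(-20)) + 292114) = 36122/(63/(-5 + (1/2)*(-1/20)) + 292114) = 36122/(63/(-5 - 1/40) + 292114) = 36122/(63/(-201/40) + 292114) = 36122/(63*(-40/201) + 292114) = 36122/(-840/67 + 292114) = 36122/(19570798/67) = 36122*(67/19570798) = 1210087/9785399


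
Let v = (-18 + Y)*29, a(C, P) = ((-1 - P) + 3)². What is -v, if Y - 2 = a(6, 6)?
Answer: 0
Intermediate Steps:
a(C, P) = (2 - P)²
Y = 18 (Y = 2 + (-2 + 6)² = 2 + 4² = 2 + 16 = 18)
v = 0 (v = (-18 + 18)*29 = 0*29 = 0)
-v = -1*0 = 0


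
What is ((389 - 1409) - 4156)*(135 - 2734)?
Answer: 13452424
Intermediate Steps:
((389 - 1409) - 4156)*(135 - 2734) = (-1020 - 4156)*(-2599) = -5176*(-2599) = 13452424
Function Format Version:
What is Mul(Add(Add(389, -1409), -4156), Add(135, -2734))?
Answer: 13452424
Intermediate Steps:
Mul(Add(Add(389, -1409), -4156), Add(135, -2734)) = Mul(Add(-1020, -4156), -2599) = Mul(-5176, -2599) = 13452424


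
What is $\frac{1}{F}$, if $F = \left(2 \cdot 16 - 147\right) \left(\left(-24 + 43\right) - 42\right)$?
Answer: $\frac{1}{2645} \approx 0.00037807$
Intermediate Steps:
$F = 2645$ ($F = \left(32 - 147\right) \left(19 - 42\right) = \left(-115\right) \left(-23\right) = 2645$)
$\frac{1}{F} = \frac{1}{2645}$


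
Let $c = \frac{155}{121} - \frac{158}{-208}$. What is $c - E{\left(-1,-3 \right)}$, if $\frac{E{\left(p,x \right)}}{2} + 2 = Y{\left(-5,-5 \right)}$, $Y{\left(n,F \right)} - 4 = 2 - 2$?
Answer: $- \frac{24657}{12584} \approx -1.9594$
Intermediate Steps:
$Y{\left(n,F \right)} = 4$ ($Y{\left(n,F \right)} = 4 + \left(2 - 2\right) = 4 + 0 = 4$)
$E{\left(p,x \right)} = 4$ ($E{\left(p,x \right)} = -4 + 2 \cdot 4 = -4 + 8 = 4$)
$c = \frac{25679}{12584}$ ($c = 155 \cdot \frac{1}{121} - - \frac{79}{104} = \frac{155}{121} + \frac{79}{104} = \frac{25679}{12584} \approx 2.0406$)
$c - E{\left(-1,-3 \right)} = \frac{25679}{12584} - 4 = - \frac{24657}{12584}$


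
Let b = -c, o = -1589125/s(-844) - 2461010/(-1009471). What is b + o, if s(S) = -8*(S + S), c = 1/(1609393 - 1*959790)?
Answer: -1020488730101483889/8855320786735552 ≈ -115.24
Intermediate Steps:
c = 1/649603 (c = 1/(1609393 - 959790) = 1/649603 ≈ 1.5394e-6)
s(S) = -16*S
o = -1570942123835/13631896384 (o = -1589125/((-16*(-844))) - 2461010/(-1009471) = -1589125/13504 - 2461010*(-1/1009471) = -1589125*1/13504 + 2461010/1009471 = -1589125/13504 + 2461010/1009471 = -1570942123835/13631896384 ≈ -115.24)
b = -1/649603 (b = -1*1/649603 = -1/649603 ≈ -1.5394e-6)
b + o = -1/649603 - 1570942123835/13631896384 = -1020488730101483889/8855320786735552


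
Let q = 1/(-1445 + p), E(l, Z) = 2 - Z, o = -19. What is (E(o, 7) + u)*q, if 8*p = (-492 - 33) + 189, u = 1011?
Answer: -1006/1487 ≈ -0.67653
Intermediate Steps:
p = -42 (p = ((-492 - 33) + 189)/8 = (-525 + 189)/8 = (⅛)*(-336) = -42)
q = -1/1487 (q = 1/(-1445 - 42) = 1/(-1487) = -1/1487 ≈ -0.00067249)
(E(o, 7) + u)*q = ((2 - 1*7) + 1011)*(-1/1487) = ((2 - 7) + 1011)*(-1/1487) = (-5 + 1011)*(-1/1487) = 1006*(-1/1487) = -1006/1487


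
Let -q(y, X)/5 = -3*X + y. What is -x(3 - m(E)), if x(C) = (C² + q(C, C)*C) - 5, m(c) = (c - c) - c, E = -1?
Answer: -39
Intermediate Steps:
m(c) = -c (m(c) = 0 - c = -c)
q(y, X) = -5*y + 15*X (q(y, X) = -5*(-3*X + y) = -5*(y - 3*X) = -5*y + 15*X)
x(C) = -5 + 11*C² (x(C) = (C² + (-5*C + 15*C)*C) - 5 = (C² + (10*C)*C) - 5 = (C² + 10*C²) - 5 = 11*C² - 5 = -5 + 11*C²)
-x(3 - m(E)) = -(-5 + 11*(3 - (-1)*(-1))²) = -(-5 + 11*(3 - 1*1)²) = -(-5 + 11*(3 - 1)²) = -(-5 + 11*2²) = -(-5 + 11*4) = -(-5 + 44) = -1*39 = -39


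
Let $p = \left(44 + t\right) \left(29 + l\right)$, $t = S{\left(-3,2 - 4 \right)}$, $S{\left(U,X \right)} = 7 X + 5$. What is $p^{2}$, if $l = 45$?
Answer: $6708100$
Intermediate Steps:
$S{\left(U,X \right)} = 5 + 7 X$
$t = -9$ ($t = 5 + 7 \left(2 - 4\right) = 5 + 7 \left(-2\right) = 5 - 14 = -9$)
$p = 2590$ ($p = \left(44 - 9\right) \left(29 + 45\right) = 35 \cdot 74 = 2590$)
$p^{2} = 2590^{2} = 6708100$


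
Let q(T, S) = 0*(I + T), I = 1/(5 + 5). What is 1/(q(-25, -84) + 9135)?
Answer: 1/9135 ≈ 0.00010947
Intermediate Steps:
I = ⅒ (I = 1/10 = ⅒ ≈ 0.10000)
q(T, S) = 0 (q(T, S) = 0*(⅒ + T) = 0)
1/(q(-25, -84) + 9135) = 1/(0 + 9135) = 1/9135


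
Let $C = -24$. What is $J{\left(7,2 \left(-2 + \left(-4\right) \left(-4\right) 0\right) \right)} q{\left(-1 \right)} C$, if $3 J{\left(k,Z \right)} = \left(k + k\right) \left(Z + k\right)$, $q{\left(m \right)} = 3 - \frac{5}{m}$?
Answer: $-2688$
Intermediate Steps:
$q{\left(m \right)} = 3 - \frac{5}{m}$
$J{\left(k,Z \right)} = \frac{2 k \left(Z + k\right)}{3}$ ($J{\left(k,Z \right)} = \frac{\left(k + k\right) \left(Z + k\right)}{3} = \frac{2 k \left(Z + k\right)}{3}$)
$J{\left(7,2 \left(-2 + \left(-4\right) \left(-4\right) 0\right) \right)} q{\left(-1 \right)} C = \frac{2}{3} \cdot 7 \left(2 \left(-2 + \left(-4\right) \left(-4\right) 0\right) + 7\right) \left(3 - \frac{5}{-1}\right) \left(-24\right) = \frac{2}{3} \cdot 7 \left(2 \left(-2 + 16 \cdot 0\right) + 7\right) \left(3 - -5\right) \left(-24\right) = \frac{2}{3} \cdot 7 \left(2 \left(-2 + 0\right) + 7\right) \left(3 + 5\right) \left(-24\right) = \frac{2}{3} \cdot 7 \left(2 \left(-2\right) + 7\right) 8 \left(-24\right) = \frac{2}{3} \cdot 7 \left(-4 + 7\right) 8 \left(-24\right) = \frac{2}{3} \cdot 7 \cdot 3 \cdot 8 \left(-24\right) = 14 \cdot 8 \left(-24\right) = 112 \left(-24\right) = -2688$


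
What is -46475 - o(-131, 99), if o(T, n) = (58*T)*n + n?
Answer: 705628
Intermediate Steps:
o(T, n) = n + 58*T*n (o(T, n) = 58*T*n + n = n + 58*T*n)
-46475 - o(-131, 99) = -46475 - 99*(1 + 58*(-131)) = -46475 - 99*(1 - 7598) = -46475 - 99*(-7597) = -46475 - 1*(-752103) = -46475 + 752103 = 705628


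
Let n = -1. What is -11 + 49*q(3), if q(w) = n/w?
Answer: -82/3 ≈ -27.333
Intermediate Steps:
q(w) = -1/w
-11 + 49*q(3) = -11 + 49*(-1/3) = -11 + 49*(-1*⅓) = -11 + 49*(-⅓) = -11 - 49/3 = -82/3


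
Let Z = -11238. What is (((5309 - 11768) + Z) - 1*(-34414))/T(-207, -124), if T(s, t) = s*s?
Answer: 16717/42849 ≈ 0.39014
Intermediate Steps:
T(s, t) = s**2
(((5309 - 11768) + Z) - 1*(-34414))/T(-207, -124) = (((5309 - 11768) - 11238) - 1*(-34414))/((-207)**2) = ((-6459 - 11238) + 34414)/42849 = (-17697 + 34414)*(1/42849) = 16717*(1/42849) = 16717/42849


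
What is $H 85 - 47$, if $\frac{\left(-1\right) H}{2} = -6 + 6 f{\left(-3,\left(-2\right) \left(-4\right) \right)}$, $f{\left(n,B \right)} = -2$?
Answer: $3013$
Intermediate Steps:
$H = 36$ ($H = - 2 \left(-6 + 6 \left(-2\right)\right) = - 2 \left(-6 - 12\right) = \left(-2\right) \left(-18\right) = 36$)
$H 85 - 47 = 36 \cdot 85 - 47 = 3060 - 47 = 3013$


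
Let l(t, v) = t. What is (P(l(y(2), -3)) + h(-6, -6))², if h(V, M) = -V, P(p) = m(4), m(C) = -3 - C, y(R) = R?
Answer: 1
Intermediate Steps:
P(p) = -7 (P(p) = -3 - 1*4 = -3 - 4 = -7)
(P(l(y(2), -3)) + h(-6, -6))² = (-7 - 1*(-6))² = (-7 + 6)² = (-1)² = 1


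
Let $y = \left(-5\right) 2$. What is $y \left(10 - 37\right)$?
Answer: $270$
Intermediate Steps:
$y = -10$
$y \left(10 - 37\right) = - 10 \left(10 - 37\right) = \left(-10\right) \left(-27\right) = 270$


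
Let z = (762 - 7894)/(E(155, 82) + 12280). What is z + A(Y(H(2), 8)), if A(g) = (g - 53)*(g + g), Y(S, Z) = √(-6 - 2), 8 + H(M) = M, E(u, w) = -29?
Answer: -203148/12251 - 212*I*√2 ≈ -16.582 - 299.81*I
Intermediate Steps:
H(M) = -8 + M
Y(S, Z) = 2*I*√2 (Y(S, Z) = √(-8) = 2*I*√2)
A(g) = 2*g*(-53 + g) (A(g) = (-53 + g)*(2*g) = 2*g*(-53 + g))
z = -7132/12251 (z = (762 - 7894)/(-29 + 12280) = -7132/12251 ≈ -0.58216)
z + A(Y(H(2), 8)) = -7132/12251 + 2*(2*I*√2)*(-53 + 2*I*√2) = -7132/12251 + 4*I*√2*(-53 + 2*I*√2)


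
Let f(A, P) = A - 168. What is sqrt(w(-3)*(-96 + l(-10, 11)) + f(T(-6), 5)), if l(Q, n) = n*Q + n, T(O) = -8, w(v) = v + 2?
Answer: sqrt(19) ≈ 4.3589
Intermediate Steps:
w(v) = 2 + v
f(A, P) = -168 + A
l(Q, n) = n + Q*n (l(Q, n) = Q*n + n = n + Q*n)
sqrt(w(-3)*(-96 + l(-10, 11)) + f(T(-6), 5)) = sqrt((2 - 3)*(-96 + 11*(1 - 10)) + (-168 - 8)) = sqrt(-(-96 + 11*(-9)) - 176) = sqrt(-(-96 - 99) - 176) = sqrt(-1*(-195) - 176) = sqrt(195 - 176) = sqrt(19)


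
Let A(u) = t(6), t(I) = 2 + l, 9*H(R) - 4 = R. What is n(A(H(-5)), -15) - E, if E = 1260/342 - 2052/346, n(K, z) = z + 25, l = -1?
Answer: 40254/3287 ≈ 12.246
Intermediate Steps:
H(R) = 4/9 + R/9
t(I) = 1 (t(I) = 2 - 1 = 1)
A(u) = 1
n(K, z) = 25 + z
E = -7384/3287 (E = 1260*(1/342) - 2052*1/346 = 70/19 - 1026/173 = -7384/3287 ≈ -2.2464)
n(A(H(-5)), -15) - E = (25 - 15) - 1*(-7384/3287) = 10 + 7384/3287 = 40254/3287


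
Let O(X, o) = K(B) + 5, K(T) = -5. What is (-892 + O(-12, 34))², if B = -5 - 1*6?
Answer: 795664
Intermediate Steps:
B = -11 (B = -5 - 6 = -11)
O(X, o) = 0 (O(X, o) = -5 + 5 = 0)
(-892 + O(-12, 34))² = (-892 + 0)² = (-892)² = 795664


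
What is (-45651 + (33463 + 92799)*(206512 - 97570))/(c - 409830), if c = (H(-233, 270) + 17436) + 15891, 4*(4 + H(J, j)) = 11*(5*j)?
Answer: -27510378306/745589 ≈ -36898.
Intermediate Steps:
H(J, j) = -4 + 55*j/4 (H(J, j) = -4 + (11*(5*j))/4 = -4 + (55*j)/4 = -4 + 55*j/4)
c = 74071/2 (c = ((-4 + (55/4)*270) + 17436) + 15891 = ((-4 + 7425/2) + 17436) + 15891 = (7417/2 + 17436) + 15891 = 42289/2 + 15891 = 74071/2 ≈ 37036.)
(-45651 + (33463 + 92799)*(206512 - 97570))/(c - 409830) = (-45651 + (33463 + 92799)*(206512 - 97570))/(74071/2 - 409830) = (-45651 + 126262*108942)/(-745589/2) = (-45651 + 13755234804)*(-2/745589) = 13755189153*(-2/745589) = -27510378306/745589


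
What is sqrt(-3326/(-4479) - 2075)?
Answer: I*sqrt(41612592921)/4479 ≈ 45.544*I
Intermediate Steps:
sqrt(-3326/(-4479) - 2075) = sqrt(-3326*(-1/4479) - 2075) = sqrt(3326/4479 - 2075) = sqrt(-9290599/4479) = I*sqrt(41612592921)/4479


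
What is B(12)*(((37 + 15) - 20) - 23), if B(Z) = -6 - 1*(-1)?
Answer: -45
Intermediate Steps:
B(Z) = -5 (B(Z) = -6 + 1 = -5)
B(12)*(((37 + 15) - 20) - 23) = -5*(((37 + 15) - 20) - 23) = -5*((52 - 20) - 23) = -5*(32 - 23) = -5*9 = -45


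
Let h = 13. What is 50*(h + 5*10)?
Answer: 3150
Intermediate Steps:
50*(h + 5*10) = 50*(13 + 5*10) = 50*(13 + 50) = 50*63 = 3150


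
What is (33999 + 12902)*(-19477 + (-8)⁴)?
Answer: -721384281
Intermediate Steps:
(33999 + 12902)*(-19477 + (-8)⁴) = 46901*(-19477 + 4096) = 46901*(-15381) = -721384281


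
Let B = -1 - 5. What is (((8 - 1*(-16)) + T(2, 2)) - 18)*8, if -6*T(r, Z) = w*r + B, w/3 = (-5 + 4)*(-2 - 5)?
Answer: 0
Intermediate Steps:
B = -6
w = 21 (w = 3*((-5 + 4)*(-2 - 5)) = 3*(-1*(-7)) = 3*7 = 21)
T(r, Z) = 1 - 7*r/2 (T(r, Z) = -(21*r - 6)/6 = -(-6 + 21*r)/6 = 1 - 7*r/2)
(((8 - 1*(-16)) + T(2, 2)) - 18)*8 = (((8 - 1*(-16)) + (1 - 7/2*2)) - 18)*8 = (((8 + 16) + (1 - 7)) - 18)*8 = ((24 - 6) - 18)*8 = (18 - 18)*8 = 0*8 = 0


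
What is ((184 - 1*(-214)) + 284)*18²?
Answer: 220968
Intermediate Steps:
((184 - 1*(-214)) + 284)*18² = ((184 + 214) + 284)*324 = (398 + 284)*324 = 682*324 = 220968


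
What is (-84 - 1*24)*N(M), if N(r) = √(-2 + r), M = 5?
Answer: -108*√3 ≈ -187.06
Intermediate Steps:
(-84 - 1*24)*N(M) = (-84 - 1*24)*√(-2 + 5) = (-84 - 24)*√3 = -108*√3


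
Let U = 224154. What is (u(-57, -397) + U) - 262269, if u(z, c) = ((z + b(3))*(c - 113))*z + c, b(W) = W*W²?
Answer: -910612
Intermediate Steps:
b(W) = W³
u(z, c) = c + z*(-113 + c)*(27 + z) (u(z, c) = ((z + 3³)*(c - 113))*z + c = ((z + 27)*(-113 + c))*z + c = ((27 + z)*(-113 + c))*z + c = ((-113 + c)*(27 + z))*z + c = z*(-113 + c)*(27 + z) + c = c + z*(-113 + c)*(27 + z))
(u(-57, -397) + U) - 262269 = ((-397 - 3051*(-57) - 113*(-57)² - 397*(-57)² + 27*(-397)*(-57)) + 224154) - 262269 = ((-397 + 173907 - 113*3249 - 397*3249 + 610983) + 224154) - 262269 = ((-397 + 173907 - 367137 - 1289853 + 610983) + 224154) - 262269 = (-872497 + 224154) - 262269 = -648343 - 262269 = -910612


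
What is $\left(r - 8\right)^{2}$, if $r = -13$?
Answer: $441$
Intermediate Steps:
$\left(r - 8\right)^{2} = \left(-13 - 8\right)^{2} = \left(-21\right)^{2} = 441$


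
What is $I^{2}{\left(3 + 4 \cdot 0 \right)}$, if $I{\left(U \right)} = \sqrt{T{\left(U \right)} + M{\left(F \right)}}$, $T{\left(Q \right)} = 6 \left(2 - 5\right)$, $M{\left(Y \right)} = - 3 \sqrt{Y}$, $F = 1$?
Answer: $-21$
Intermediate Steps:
$T{\left(Q \right)} = -18$ ($T{\left(Q \right)} = 6 \left(-3\right) = -18$)
$I{\left(U \right)} = i \sqrt{21}$ ($I{\left(U \right)} = \sqrt{-18 - 3 \sqrt{1}} = \sqrt{-18 - 3} = \sqrt{-21} = i \sqrt{21}$)
$I^{2}{\left(3 + 4 \cdot 0 \right)} = \left(i \sqrt{21}\right)^{2} = -21$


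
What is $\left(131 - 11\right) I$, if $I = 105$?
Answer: $12600$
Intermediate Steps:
$\left(131 - 11\right) I = \left(131 - 11\right) 105 = 120 \cdot 105 = 12600$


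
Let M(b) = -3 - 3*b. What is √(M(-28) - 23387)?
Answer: I*√23306 ≈ 152.66*I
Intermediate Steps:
√(M(-28) - 23387) = √((-3 - 3*(-28)) - 23387) = √((-3 + 84) - 23387) = √(81 - 23387) = √(-23306) = I*√23306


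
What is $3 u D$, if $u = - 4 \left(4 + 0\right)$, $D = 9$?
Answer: $-432$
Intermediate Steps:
$u = -16$ ($u = \left(-4\right) 4 = -16$)
$3 u D = 3 \left(-16\right) 9 = \left(-48\right) 9 = -432$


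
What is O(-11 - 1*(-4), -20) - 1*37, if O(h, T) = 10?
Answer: -27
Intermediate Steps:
O(-11 - 1*(-4), -20) - 1*37 = 10 - 1*37 = 10 - 37 = -27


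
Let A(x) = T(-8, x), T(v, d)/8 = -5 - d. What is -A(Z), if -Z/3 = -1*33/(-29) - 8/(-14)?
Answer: -208/203 ≈ -1.0246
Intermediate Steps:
Z = -1041/203 (Z = -3*(-1*33/(-29) - 8/(-14)) = -3*(-33*(-1/29) - 8*(-1/14)) = -3*(33/29 + 4/7) = -3*347/203 = -1041/203 ≈ -5.1281)
T(v, d) = -40 - 8*d (T(v, d) = 8*(-5 - d) = -40 - 8*d)
A(x) = -40 - 8*x
-A(Z) = -(-40 - 8*(-1041/203)) = -(-40 + 8328/203) = -1*208/203 = -208/203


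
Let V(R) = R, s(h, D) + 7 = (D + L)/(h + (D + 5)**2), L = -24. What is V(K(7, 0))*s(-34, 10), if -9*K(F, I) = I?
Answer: 0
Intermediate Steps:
K(F, I) = -I/9
s(h, D) = -7 + (-24 + D)/(h + (5 + D)**2) (s(h, D) = -7 + (D - 24)/(h + (D + 5)**2) = -7 + (-24 + D)/(h + (5 + D)**2))
V(K(7, 0))*s(-34, 10) = (-1/9*0)*((-24 + 10 - 7*(-34) - 7*(5 + 10)**2)/(-34 + (5 + 10)**2)) = 0*((-24 + 10 + 238 - 7*15**2)/(-34 + 15**2)) = 0*((-24 + 10 + 238 - 7*225)/(-34 + 225)) = 0*((-24 + 10 + 238 - 1575)/191) = 0*((1/191)*(-1351)) = 0*(-1351/191) = 0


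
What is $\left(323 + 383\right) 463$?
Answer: $326878$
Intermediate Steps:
$\left(323 + 383\right) 463 = 706 \cdot 463 = 326878$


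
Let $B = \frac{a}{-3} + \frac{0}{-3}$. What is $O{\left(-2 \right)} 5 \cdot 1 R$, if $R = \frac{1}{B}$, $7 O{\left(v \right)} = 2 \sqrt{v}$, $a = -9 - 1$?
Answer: $\frac{3 i \sqrt{2}}{7} \approx 0.60609 i$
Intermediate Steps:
$a = -10$
$O{\left(v \right)} = \frac{2 \sqrt{v}}{7}$
$B = \frac{10}{3}$ ($B = - \frac{10}{-3} + \frac{0}{-3} = \left(-10\right) \left(- \frac{1}{3}\right) + 0 \left(- \frac{1}{3}\right) = \frac{10}{3} + 0 = \frac{10}{3} \approx 3.3333$)
$R = \frac{3}{10}$ ($R = \frac{1}{\frac{10}{3}} = \frac{3}{10} \approx 0.3$)
$O{\left(-2 \right)} 5 \cdot 1 R = \frac{2 \sqrt{-2}}{7} \cdot 5 \cdot 1 \cdot \frac{3}{10} = \frac{2 i \sqrt{2}}{7} \cdot 5 \cdot 1 \cdot \frac{3}{10} = \frac{10 i \sqrt{2}}{7} \cdot 1 \cdot \frac{3}{10} = \frac{10 i \sqrt{2}}{7} \cdot \frac{3}{10} = \frac{3 i \sqrt{2}}{7}$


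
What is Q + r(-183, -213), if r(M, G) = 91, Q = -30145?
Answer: -30054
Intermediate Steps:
Q + r(-183, -213) = -30145 + 91 = -30054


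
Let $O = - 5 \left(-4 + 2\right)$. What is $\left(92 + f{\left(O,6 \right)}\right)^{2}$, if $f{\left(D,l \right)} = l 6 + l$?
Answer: $17956$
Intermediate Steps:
$O = 10$ ($O = \left(-5\right) \left(-2\right) = 10$)
$f{\left(D,l \right)} = 7 l$ ($f{\left(D,l \right)} = 6 l + l = 7 l$)
$\left(92 + f{\left(O,6 \right)}\right)^{2} = \left(92 + 7 \cdot 6\right)^{2} = \left(92 + 42\right)^{2} = 134^{2} = 17956$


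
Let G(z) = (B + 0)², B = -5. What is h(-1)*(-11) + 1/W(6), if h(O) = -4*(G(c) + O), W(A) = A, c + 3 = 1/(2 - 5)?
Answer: 6337/6 ≈ 1056.2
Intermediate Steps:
c = -10/3 (c = -3 + 1/(2 - 5) = -3 + 1/(-3) = -3 - ⅓ = -10/3 ≈ -3.3333)
G(z) = 25 (G(z) = (-5 + 0)² = (-5)² = 25)
h(O) = -100 - 4*O (h(O) = -4*(25 + O) = -100 - 4*O)
h(-1)*(-11) + 1/W(6) = (-100 - 4*(-1))*(-11) + 1/6 = (-100 + 4)*(-11) + ⅙ = -96*(-11) + ⅙ = 1056 + ⅙ = 6337/6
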